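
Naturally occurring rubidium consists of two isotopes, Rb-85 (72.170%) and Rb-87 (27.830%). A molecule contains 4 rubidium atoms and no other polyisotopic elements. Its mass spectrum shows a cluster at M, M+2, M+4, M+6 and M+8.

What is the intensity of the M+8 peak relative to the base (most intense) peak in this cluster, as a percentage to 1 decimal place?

Term probabilities: M 0.2713, M+2 0.4184, M+4 0.2420, M+6 0.0622, M+8 0.0060. Base peak = M+2.
P(M+2) = C(4,1) × 0.72170^3 × 0.27830^1 = 4 × 0.37589809 × 0.2783 = 0.418450 (base)
P(M+8) = C(4,4) × 0.72170^0 × 0.27830^4 = 1 × 1.0000 × 0.00599864 = 0.005999
Relative intensity = 0.005999 / 0.418450 × 100 = 1.4

1.4%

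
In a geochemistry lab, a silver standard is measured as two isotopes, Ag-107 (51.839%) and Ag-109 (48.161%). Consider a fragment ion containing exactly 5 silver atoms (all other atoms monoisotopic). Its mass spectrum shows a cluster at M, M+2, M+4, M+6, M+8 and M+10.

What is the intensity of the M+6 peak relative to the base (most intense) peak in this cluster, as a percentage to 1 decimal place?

Binomial terms of (0.51839 + 0.48161)^5: M 0.0374, M+2 0.1739, M+4 0.3231, M+6 0.3002, M+8 0.1394, M+10 0.0259 → M+4 is the base peak.
P(M+4) = C(5,2) × 0.51839^3 × 0.48161^2 = 10 × 0.13930601 × 0.23194819 = 0.323118 (base)
P(M+6) = C(5,3) × 0.51839^2 × 0.48161^3 = 10 × 0.26872819 × 0.11170857 = 0.300192
Relative intensity = 0.300192 / 0.323118 × 100 = 92.9

92.9%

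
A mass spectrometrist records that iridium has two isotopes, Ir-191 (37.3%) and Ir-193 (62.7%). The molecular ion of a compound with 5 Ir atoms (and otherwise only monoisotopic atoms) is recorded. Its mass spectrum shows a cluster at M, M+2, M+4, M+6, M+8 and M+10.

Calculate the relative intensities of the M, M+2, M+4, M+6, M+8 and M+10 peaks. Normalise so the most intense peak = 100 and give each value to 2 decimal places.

2.11 : 17.70 : 59.49 : 100.00 : 84.05 : 28.26

The 5 Ir atoms are independent, so intensities follow the terms of (0.373 + 0.627)^5.
P(M) = 0.373^5 = 0.007220
P(M+2) = 5 × 0.373^4 × 0.627^1 = 0.060684
P(M+4) = 10 × 0.373^3 × 0.627^2 = 0.204015
P(M+6) = 10 × 0.373^2 × 0.627^3 = 0.342942
P(M+8) = 5 × 0.373^1 × 0.627^4 = 0.288237
P(M+10) = 0.627^5 = 0.096903
The M+6 peak is largest (0.342942); scaling to 100 gives 2.11 : 17.70 : 59.49 : 100.00 : 84.05 : 28.26.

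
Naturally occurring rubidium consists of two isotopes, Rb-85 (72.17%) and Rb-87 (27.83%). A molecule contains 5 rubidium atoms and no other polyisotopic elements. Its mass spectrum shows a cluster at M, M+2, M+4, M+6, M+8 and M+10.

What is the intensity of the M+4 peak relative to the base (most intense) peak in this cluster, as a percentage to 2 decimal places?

Term probabilities: M 0.1958, M+2 0.3775, M+4 0.2911, M+6 0.1123, M+8 0.0216, M+10 0.0017. Base peak = M+2.
P(M+2) = C(5,1) × 0.7217^4 × 0.2783^1 = 5 × 0.27128565 × 0.2783 = 0.377494 (base)
P(M+4) = C(5,2) × 0.7217^3 × 0.2783^2 = 10 × 0.37589809 × 0.07745089 = 0.291136
Relative intensity = 0.291136 / 0.377494 × 100 = 77.12

77.12%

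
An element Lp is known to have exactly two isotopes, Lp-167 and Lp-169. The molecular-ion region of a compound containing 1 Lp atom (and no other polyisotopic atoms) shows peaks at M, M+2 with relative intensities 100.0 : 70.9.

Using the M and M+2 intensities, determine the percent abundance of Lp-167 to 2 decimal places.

58.51%

Let p = fractional abundance of Lp-167. I(M+2)/I(M) = [C(1,1)·p^0·(1−p)] / p^1 = 1·(1−p)/p = 70.9/100.0 = 0.7090
(1−p)/p = 0.7090/1 = 0.7090  ⇒  p = 1/(1 + 0.7090) = 0.5851
Lp-167: 58.51%, Lp-169: 41.49%.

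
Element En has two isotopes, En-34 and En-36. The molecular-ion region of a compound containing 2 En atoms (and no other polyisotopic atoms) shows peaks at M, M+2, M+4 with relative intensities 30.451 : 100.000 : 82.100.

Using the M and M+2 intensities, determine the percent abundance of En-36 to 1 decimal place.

Write p for the En-34 fraction. I(M+2)/I(M) = [C(2,1)·p^1·(1−p)] / p^2 = 2·(1−p)/p = 100.000/30.451 = 3.2840
(1−p)/p = 3.2840/2 = 1.6420  ⇒  p = 1/(1 + 1.6420) = 0.3785
En-34: 37.9%, En-36: 62.1%.

62.1%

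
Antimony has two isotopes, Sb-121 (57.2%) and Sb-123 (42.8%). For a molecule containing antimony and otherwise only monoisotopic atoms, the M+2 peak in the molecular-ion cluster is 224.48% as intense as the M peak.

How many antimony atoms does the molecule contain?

With n Sb atoms, P(M+2)/P(M) = C(n,1)·p^(n−1)q / p^n = n·q/p = n · 0.428/0.572.
n = 2.2448 × 0.572/0.428 = 3.00 ≈ 3

3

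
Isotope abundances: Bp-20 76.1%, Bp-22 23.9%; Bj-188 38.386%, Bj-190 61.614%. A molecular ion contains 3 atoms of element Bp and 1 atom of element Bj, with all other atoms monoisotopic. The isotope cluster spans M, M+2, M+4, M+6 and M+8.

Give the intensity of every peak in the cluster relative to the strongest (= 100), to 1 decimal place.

39.3 : 100.0 : 71.0 : 19.9 : 2.0

Element Bp pattern (n=3): 0.44071108 : 0.41522976 : 0.13040724 : 0.01365192
Element Bj pattern (n=1): 0.38386 : 0.61614
Convolve the two distributions (both contribute in 2-u steps):
  M: 0.44071108×0.38386 = 0.169171
  M+2: 0.44071108×0.61614 + 0.41522976×0.38386 = 0.430930
  M+4: 0.41522976×0.61614 + 0.13040724×0.38386 = 0.305898
  M+6: 0.13040724×0.61614 + 0.01365192×0.38386 = 0.085590
  M+8: 0.01365192×0.61614 = 0.008411
Scale to base peak (0.430930) = 100: 39.3 : 100.0 : 71.0 : 19.9 : 2.0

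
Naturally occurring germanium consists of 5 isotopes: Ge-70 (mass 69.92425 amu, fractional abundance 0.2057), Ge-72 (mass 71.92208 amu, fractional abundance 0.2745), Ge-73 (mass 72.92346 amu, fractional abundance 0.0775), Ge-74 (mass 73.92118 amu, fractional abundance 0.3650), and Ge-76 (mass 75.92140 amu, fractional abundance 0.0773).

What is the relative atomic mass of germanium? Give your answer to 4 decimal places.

Weight each isotope mass by its fractional abundance: 0.2057 × 69.92425 + 0.2745 × 71.92208 + 0.0775 × 72.92346 + 0.3650 × 73.92118 + 0.0773 × 75.92140
= 14.383418 + 19.742611 + 5.651568 + 26.981231 + 5.868724 = 72.627552 amu

72.6276 amu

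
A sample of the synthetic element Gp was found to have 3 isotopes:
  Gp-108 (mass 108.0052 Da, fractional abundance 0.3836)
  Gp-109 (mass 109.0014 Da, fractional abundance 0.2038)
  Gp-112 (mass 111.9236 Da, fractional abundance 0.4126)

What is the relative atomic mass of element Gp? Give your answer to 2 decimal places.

109.82 Da

The abundance-weighted mean is 0.3836 × 108.0052 + 0.2038 × 109.0014 + 0.4126 × 111.9236
= 41.43079 + 22.21449 + 46.17968 = 109.82496 Da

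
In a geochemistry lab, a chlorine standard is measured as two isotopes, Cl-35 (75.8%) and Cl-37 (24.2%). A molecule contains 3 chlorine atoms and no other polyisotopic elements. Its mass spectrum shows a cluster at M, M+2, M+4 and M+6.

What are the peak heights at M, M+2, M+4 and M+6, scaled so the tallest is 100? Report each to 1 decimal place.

The 3 Cl atoms are independent, so intensities follow the terms of (0.758 + 0.242)^3.
P(M) = 0.758^3 = 0.435520
P(M+2) = 3 × 0.758^2 × 0.242^1 = 0.417133
P(M+4) = 3 × 0.758^1 × 0.242^2 = 0.133175
P(M+6) = 0.242^3 = 0.014172
The M peak is largest (0.435520); scaling to 100 gives 100.0 : 95.8 : 30.6 : 3.3.

100.0 : 95.8 : 30.6 : 3.3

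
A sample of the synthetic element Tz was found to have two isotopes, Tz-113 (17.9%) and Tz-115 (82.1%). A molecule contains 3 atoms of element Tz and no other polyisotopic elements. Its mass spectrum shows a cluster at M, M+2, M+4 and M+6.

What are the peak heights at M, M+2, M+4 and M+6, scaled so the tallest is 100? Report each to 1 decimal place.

The 3 Tz atoms are independent, so intensities follow the terms of (0.179 + 0.821)^3.
P(M) = 0.179^3 = 0.005735
P(M+2) = 3 × 0.179^2 × 0.821^1 = 0.078917
P(M+4) = 3 × 0.179^1 × 0.821^2 = 0.361960
P(M+6) = 0.821^3 = 0.553388
The M+6 peak is largest (0.553388); scaling to 100 gives 1.0 : 14.3 : 65.4 : 100.0.

1.0 : 14.3 : 65.4 : 100.0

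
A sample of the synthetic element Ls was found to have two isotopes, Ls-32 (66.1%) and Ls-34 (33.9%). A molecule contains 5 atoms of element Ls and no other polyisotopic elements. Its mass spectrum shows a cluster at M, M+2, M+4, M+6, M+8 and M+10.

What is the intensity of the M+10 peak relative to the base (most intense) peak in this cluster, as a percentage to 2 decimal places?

Binomial terms of (0.661 + 0.339)^5: M 0.1262, M+2 0.3236, M+4 0.3319, M+6 0.1702, M+8 0.0436, M+10 0.0045 → M+4 is the base peak.
P(M+4) = C(5,2) × 0.661^3 × 0.339^2 = 10 × 0.28880478 × 0.114921 = 0.331897 (base)
P(M+10) = C(5,5) × 0.661^0 × 0.339^5 = 1 × 1.0000 × 0.00447712 = 0.004477
Relative intensity = 0.004477 / 0.331897 × 100 = 1.35

1.35%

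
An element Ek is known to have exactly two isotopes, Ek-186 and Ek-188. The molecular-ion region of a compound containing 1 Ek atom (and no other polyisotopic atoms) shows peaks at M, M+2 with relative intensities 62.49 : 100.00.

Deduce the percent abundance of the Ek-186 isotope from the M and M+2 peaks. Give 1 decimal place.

38.5%

If p is the fraction of Ek that is Ek-186, then I(M+2)/I(M) = [C(1,1)·p^0·(1−p)] / p^1 = 1·(1−p)/p = 100.00/62.49 = 1.6003
(1−p)/p = 1.6003/1 = 1.6003  ⇒  p = 1/(1 + 1.6003) = 0.3846
Ek-186: 38.5%, Ek-188: 61.5%.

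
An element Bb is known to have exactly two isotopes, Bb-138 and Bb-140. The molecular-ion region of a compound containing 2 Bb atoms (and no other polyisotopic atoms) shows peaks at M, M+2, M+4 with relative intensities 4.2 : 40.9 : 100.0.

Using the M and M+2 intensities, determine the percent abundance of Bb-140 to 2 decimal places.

Write p for the Bb-138 fraction. I(M+2)/I(M) = [C(2,1)·p^1·(1−p)] / p^2 = 2·(1−p)/p = 40.9/4.2 = 9.7381
(1−p)/p = 9.7381/2 = 4.8690  ⇒  p = 1/(1 + 4.8690) = 0.1704
Bb-138: 17.04%, Bb-140: 82.96%.

82.96%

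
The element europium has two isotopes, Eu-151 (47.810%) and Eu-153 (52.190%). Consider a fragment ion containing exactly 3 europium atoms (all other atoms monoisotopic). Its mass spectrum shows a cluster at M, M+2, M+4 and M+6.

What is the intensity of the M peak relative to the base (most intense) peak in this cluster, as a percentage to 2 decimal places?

27.97%

Binomial terms of (0.47810 + 0.52190)^3: M 0.1093, M+2 0.3579, M+4 0.3907, M+6 0.1422 → M+4 is the base peak.
P(M+4) = C(3,2) × 0.47810^1 × 0.52190^2 = 3 × 0.4781 × 0.27237961 = 0.390674 (base)
P(M) = C(3,0) × 0.47810^3 × 0.52190^0 = 1 × 0.10928391 × 1.0000 = 0.109284
Relative intensity = 0.109284 / 0.390674 × 100 = 27.97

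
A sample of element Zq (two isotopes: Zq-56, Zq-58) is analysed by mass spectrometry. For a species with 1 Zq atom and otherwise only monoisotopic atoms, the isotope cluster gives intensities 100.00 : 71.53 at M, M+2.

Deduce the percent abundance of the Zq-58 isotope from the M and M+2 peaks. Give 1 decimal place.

Let p = fractional abundance of Zq-56. I(M+2)/I(M) = [C(1,1)·p^0·(1−p)] / p^1 = 1·(1−p)/p = 71.53/100.00 = 0.7153
(1−p)/p = 0.7153/1 = 0.7153  ⇒  p = 1/(1 + 0.7153) = 0.5830
Zq-56: 58.3%, Zq-58: 41.7%.

41.7%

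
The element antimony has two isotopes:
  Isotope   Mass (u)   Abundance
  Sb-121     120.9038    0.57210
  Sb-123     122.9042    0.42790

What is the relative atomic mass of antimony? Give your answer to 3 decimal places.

Ar = Σ fᵢ·mᵢ = 0.57210 × 120.9038 + 0.42790 × 122.9042
= 69.16906 + 52.59071 = 121.75977 u

121.760 u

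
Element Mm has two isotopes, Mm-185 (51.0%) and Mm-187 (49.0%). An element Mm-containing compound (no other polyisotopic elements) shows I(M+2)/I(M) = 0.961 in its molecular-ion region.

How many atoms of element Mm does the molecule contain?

For n independent Mm atoms, I(M+2)/I(M) = n · (abundance Mm-187) / (abundance Mm-185) = n · 0.490/0.510.
n = 0.961 × 0.510/0.490 = 1.00 ≈ 1

1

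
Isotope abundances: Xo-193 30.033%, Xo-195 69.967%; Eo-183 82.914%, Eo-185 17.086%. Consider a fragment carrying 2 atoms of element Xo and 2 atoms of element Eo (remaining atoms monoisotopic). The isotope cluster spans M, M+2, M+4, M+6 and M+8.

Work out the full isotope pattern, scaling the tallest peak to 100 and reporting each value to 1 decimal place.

13.5 : 68.6 : 100.0 : 32.9 : 3.1

Element Xo pattern (n=2): 0.09019811 : 0.42026378 : 0.48953811
Element Eo pattern (n=2): 0.68747314 : 0.28333372 : 0.02919314
Convolve the two distributions (both contribute in 2-u steps):
  M: 0.09019811×0.68747314 = 0.062009
  M+2: 0.09019811×0.28333372 + 0.42026378×0.68747314 = 0.314476
  M+4: 0.09019811×0.02919314 + 0.42026378×0.28333372 + 0.48953811×0.68747314 = 0.458252
  M+6: 0.42026378×0.02919314 + 0.48953811×0.28333372 = 0.150971
  M+8: 0.48953811×0.02919314 = 0.014291
Scale to base peak (0.458252) = 100: 13.5 : 68.6 : 100.0 : 32.9 : 3.1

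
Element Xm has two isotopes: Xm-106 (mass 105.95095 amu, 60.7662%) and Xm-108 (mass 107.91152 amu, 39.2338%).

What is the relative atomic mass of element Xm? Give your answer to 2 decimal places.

106.72 amu

Ar = Σ fᵢ·mᵢ = 0.607662 × 105.95095 + 0.392338 × 107.91152
= 64.382366 + 42.337790 = 106.720156 amu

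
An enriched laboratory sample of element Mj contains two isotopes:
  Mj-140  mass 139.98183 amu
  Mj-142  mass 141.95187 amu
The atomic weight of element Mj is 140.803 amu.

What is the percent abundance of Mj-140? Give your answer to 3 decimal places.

Writing the weighted mean with unknown fraction x of Mj-140:
139.98183·x + 141.95187·(1 − x) = 140.803
(139.98183 − 141.95187)·x = 140.803 − 141.95187
x = -1.14887 / -1.97004 = 0.58317 → 58.317% Mj-140, 41.683% Mj-142.

58.317%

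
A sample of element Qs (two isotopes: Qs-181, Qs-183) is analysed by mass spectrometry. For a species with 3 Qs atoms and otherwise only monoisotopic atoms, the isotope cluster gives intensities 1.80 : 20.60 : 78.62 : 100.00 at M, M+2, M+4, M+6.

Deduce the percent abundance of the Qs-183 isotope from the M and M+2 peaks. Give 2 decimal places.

79.23%

Let p = fractional abundance of Qs-181. I(M+2)/I(M) = [C(3,1)·p^2·(1−p)] / p^3 = 3·(1−p)/p = 20.60/1.80 = 11.4444
(1−p)/p = 11.4444/3 = 3.8148  ⇒  p = 1/(1 + 3.8148) = 0.2077
Qs-181: 20.77%, Qs-183: 79.23%.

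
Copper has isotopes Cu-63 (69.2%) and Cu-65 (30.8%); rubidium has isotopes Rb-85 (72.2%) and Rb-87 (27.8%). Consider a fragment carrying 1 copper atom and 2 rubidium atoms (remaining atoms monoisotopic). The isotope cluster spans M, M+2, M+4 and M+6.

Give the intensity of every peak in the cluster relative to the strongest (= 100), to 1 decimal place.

82.3 : 100.0 : 40.4 : 5.4

Copper pattern (n=1): 0.6920 : 0.3080
Rubidium pattern (n=2): 0.521284 : 0.401432 : 0.077284
Convolve the two distributions (both contribute in 2-u steps):
  M: 0.6920×0.521284 = 0.360729
  M+2: 0.6920×0.401432 + 0.3080×0.521284 = 0.438346
  M+4: 0.6920×0.077284 + 0.3080×0.401432 = 0.177122
  M+6: 0.3080×0.077284 = 0.023803
Scale to base peak (0.438346) = 100: 82.3 : 100.0 : 40.4 : 5.4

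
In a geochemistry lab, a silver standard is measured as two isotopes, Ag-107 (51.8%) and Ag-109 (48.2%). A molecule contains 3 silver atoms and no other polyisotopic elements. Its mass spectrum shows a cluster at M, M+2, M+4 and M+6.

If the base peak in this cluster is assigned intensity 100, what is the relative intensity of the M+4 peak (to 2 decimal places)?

Binomial terms of (0.518 + 0.482)^3: M 0.1390, M+2 0.3880, M+4 0.3610, M+6 0.1120 → M+2 is the base peak.
P(M+2) = C(3,1) × 0.518^2 × 0.482^1 = 3 × 0.268324 × 0.4820 = 0.387997 (base)
P(M+4) = C(3,2) × 0.518^1 × 0.482^2 = 3 × 0.5180 × 0.232324 = 0.361031
Relative intensity = 0.361031 / 0.387997 × 100 = 93.05

93.05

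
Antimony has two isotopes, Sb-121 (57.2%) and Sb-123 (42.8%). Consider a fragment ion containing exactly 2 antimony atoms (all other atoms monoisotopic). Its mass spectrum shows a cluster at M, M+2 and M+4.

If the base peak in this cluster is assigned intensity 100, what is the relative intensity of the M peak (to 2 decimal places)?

66.82

Binomial terms of (0.572 + 0.428)^2: M 0.3272, M+2 0.4896, M+4 0.1832 → M+2 is the base peak.
P(M+2) = C(2,1) × 0.572^1 × 0.428^1 = 2 × 0.5720 × 0.4280 = 0.489632 (base)
P(M) = C(2,0) × 0.572^2 × 0.428^0 = 1 × 0.327184 × 1.0000 = 0.327184
Relative intensity = 0.327184 / 0.489632 × 100 = 66.82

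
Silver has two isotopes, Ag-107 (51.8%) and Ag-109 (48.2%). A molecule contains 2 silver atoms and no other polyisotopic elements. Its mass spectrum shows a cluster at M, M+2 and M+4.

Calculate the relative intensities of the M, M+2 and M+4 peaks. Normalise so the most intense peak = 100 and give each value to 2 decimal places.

Each Ag atom is independently Ag-107 (p = 0.518) or Ag-109 (q = 0.482); the cluster is the binomial expansion (p + q)^2.
P(M) = 0.518^2 = 0.268324
P(M+2) = 2 × 0.518^1 × 0.482^1 = 0.499352
P(M+4) = 0.482^2 = 0.232324
The M+2 peak is largest (0.499352); scaling to 100 gives 53.73 : 100.00 : 46.53.

53.73 : 100.00 : 46.53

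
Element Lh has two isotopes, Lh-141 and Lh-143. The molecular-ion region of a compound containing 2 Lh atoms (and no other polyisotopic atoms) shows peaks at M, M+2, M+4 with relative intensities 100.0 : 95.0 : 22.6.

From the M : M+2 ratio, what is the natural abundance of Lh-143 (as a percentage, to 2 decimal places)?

Write p for the Lh-141 fraction. I(M+2)/I(M) = [C(2,1)·p^1·(1−p)] / p^2 = 2·(1−p)/p = 95.0/100.0 = 0.9500
(1−p)/p = 0.9500/2 = 0.4750  ⇒  p = 1/(1 + 0.4750) = 0.6780
Lh-141: 67.80%, Lh-143: 32.20%.

32.20%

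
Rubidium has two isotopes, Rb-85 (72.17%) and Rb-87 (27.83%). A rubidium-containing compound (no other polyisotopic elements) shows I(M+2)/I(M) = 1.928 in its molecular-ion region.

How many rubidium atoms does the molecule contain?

For n independent Rb atoms, I(M+2)/I(M) = n · (abundance Rb-87) / (abundance Rb-85) = n · 0.2783/0.7217.
n = 1.928 × 0.7217/0.2783 = 5.00 ≈ 5

5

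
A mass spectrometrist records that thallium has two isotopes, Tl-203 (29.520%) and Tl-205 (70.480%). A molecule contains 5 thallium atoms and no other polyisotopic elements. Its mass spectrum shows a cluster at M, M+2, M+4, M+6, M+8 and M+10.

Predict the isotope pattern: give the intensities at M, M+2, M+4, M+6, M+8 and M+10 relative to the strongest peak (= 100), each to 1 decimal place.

Expanding (0.29520 + 0.70480)^5:
P(M) = 0.29520^5 = 0.002242
P(M+2) = 5 × 0.29520^4 × 0.70480^1 = 0.026761
P(M+4) = 10 × 0.29520^3 × 0.70480^2 = 0.127785
P(M+6) = 10 × 0.29520^2 × 0.70480^3 = 0.305092
P(M+8) = 5 × 0.29520^1 × 0.70480^4 = 0.364208
P(M+10) = 0.70480^5 = 0.173912
The M+8 peak is largest (0.364208); scaling to 100 gives 0.6 : 7.3 : 35.1 : 83.8 : 100.0 : 47.8.

0.6 : 7.3 : 35.1 : 83.8 : 100.0 : 47.8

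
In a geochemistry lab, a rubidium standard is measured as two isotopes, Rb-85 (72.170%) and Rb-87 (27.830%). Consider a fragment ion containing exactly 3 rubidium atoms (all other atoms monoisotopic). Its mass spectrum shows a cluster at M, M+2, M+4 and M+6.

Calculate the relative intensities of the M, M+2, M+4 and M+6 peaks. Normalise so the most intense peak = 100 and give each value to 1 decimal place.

Each Rb atom is independently Rb-85 (p = 0.72170) or Rb-87 (q = 0.27830); the cluster is the binomial expansion (p + q)^3.
P(M) = 0.72170^3 = 0.375898
P(M+2) = 3 × 0.72170^2 × 0.27830^1 = 0.434858
P(M+4) = 3 × 0.72170^1 × 0.27830^2 = 0.167689
P(M+6) = 0.27830^3 = 0.021555
The M+2 peak is largest (0.434858); scaling to 100 gives 86.4 : 100.0 : 38.6 : 5.0.

86.4 : 100.0 : 38.6 : 5.0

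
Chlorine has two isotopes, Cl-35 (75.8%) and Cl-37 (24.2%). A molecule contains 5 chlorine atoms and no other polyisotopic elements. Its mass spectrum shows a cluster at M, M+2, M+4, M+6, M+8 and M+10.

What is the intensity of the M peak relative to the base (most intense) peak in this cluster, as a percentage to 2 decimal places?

Term probabilities: M 0.2502, M+2 0.3994, M+4 0.2551, M+6 0.0814, M+8 0.0130, M+10 0.0008. Base peak = M+2.
P(M+2) = C(5,1) × 0.758^4 × 0.242^1 = 5 × 0.33012379 × 0.2420 = 0.399450 (base)
P(M) = C(5,0) × 0.758^5 × 0.242^0 = 1 × 0.25023383 × 1.0000 = 0.250234
Relative intensity = 0.250234 / 0.399450 × 100 = 62.64

62.64%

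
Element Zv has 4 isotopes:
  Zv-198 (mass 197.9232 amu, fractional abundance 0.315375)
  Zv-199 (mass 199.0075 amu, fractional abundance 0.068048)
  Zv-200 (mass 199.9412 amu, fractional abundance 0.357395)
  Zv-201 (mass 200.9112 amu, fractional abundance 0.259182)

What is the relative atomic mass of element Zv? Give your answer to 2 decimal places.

Average mass = Σ (abundance × isotope mass) = 0.315375 × 197.9232 + 0.068048 × 199.0075 + 0.357395 × 199.9412 + 0.259182 × 200.9112
= 62.42003 + 13.54206 + 71.45799 + 52.07257 = 199.49265 amu

199.49 amu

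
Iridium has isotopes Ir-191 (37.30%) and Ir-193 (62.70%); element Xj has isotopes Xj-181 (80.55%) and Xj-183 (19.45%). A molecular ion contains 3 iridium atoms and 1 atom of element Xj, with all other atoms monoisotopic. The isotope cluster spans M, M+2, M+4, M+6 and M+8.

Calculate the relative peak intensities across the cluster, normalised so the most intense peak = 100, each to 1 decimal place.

10.3 : 54.5 : 100.0 : 70.1 : 11.8

Iridium pattern (n=3): 0.05189512 : 0.26170165 : 0.43991135 : 0.24649188
Element Xj pattern (n=1): 0.8055 : 0.1945
Convolve the two distributions (both contribute in 2-u steps):
  M: 0.05189512×0.8055 = 0.041802
  M+2: 0.05189512×0.1945 + 0.26170165×0.8055 = 0.220894
  M+4: 0.26170165×0.1945 + 0.43991135×0.8055 = 0.405250
  M+6: 0.43991135×0.1945 + 0.24649188×0.8055 = 0.284112
  M+8: 0.24649188×0.1945 = 0.047943
Scale to base peak (0.405250) = 100: 10.3 : 54.5 : 100.0 : 70.1 : 11.8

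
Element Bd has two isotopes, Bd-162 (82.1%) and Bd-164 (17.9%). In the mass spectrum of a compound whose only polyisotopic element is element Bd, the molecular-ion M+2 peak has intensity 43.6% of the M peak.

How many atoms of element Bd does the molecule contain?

2

For n independent Bd atoms, I(M+2)/I(M) = n · (abundance Bd-164) / (abundance Bd-162) = n · 0.179/0.821.
n = 0.436 × 0.821/0.179 = 2.00 ≈ 2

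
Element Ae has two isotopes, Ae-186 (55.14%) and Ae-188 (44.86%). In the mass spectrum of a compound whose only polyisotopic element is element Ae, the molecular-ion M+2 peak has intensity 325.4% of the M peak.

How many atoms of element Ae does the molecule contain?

4

For n independent Ae atoms, I(M+2)/I(M) = n · (abundance Ae-188) / (abundance Ae-186) = n · 0.4486/0.5514.
n = 3.254 × 0.5514/0.4486 = 4.00 ≈ 4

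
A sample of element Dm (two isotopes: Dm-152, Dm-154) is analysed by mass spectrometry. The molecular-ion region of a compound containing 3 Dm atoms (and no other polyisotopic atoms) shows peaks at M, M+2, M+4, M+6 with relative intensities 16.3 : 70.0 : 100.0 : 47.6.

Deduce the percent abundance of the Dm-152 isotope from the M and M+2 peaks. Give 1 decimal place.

41.1%

If p is the fraction of Dm that is Dm-152, then I(M+2)/I(M) = [C(3,1)·p^2·(1−p)] / p^3 = 3·(1−p)/p = 70.0/16.3 = 4.2945
(1−p)/p = 4.2945/3 = 1.4315  ⇒  p = 1/(1 + 1.4315) = 0.4113
Dm-152: 41.1%, Dm-154: 58.9%.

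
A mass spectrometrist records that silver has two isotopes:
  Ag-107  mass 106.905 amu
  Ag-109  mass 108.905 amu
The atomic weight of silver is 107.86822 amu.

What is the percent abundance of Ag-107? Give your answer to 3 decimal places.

51.839%

Writing the weighted mean with unknown fraction x of Ag-107:
106.905·x + 108.905·(1 − x) = 107.86822
(106.905 − 108.905)·x = 107.86822 − 108.905
x = -1.03678 / -2.000 = 0.51839 → 51.839% Ag-107, 48.161% Ag-109.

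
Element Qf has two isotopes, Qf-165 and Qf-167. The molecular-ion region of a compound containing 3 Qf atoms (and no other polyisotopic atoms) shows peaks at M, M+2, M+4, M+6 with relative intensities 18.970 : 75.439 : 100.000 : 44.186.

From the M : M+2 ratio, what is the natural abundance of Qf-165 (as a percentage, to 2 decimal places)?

Write p for the Qf-165 fraction. I(M+2)/I(M) = [C(3,1)·p^2·(1−p)] / p^3 = 3·(1−p)/p = 75.439/18.970 = 3.9768
(1−p)/p = 3.9768/3 = 1.3256  ⇒  p = 1/(1 + 1.3256) = 0.4300
Qf-165: 43.00%, Qf-167: 57.00%.

43.00%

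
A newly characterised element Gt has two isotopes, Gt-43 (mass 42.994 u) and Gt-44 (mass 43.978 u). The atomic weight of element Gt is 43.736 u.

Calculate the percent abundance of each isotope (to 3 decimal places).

Gt-43: 24.593%, Gt-44: 75.407%

Let x be the fractional abundance of Gt-43; then Gt-44 has abundance 1 − x.
42.994·x + 43.978·(1 − x) = 43.736
(42.994 − 43.978)·x = 43.736 − 43.978
x = -0.242 / -0.984 = 0.24593 → 24.593% Gt-43, 75.407% Gt-44.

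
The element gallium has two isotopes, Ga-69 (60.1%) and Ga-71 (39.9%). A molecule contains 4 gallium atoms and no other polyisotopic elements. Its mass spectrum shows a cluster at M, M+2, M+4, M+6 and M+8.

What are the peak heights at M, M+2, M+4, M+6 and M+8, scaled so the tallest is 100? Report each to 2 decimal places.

37.66 : 100.00 : 99.58 : 44.08 : 7.32

Each Ga atom is independently Ga-69 (p = 0.601) or Ga-71 (q = 0.399); the cluster is the binomial expansion (p + q)^4.
P(M) = 0.601^4 = 0.130466
P(M+2) = 4 × 0.601^3 × 0.399^1 = 0.346463
P(M+4) = 6 × 0.601^2 × 0.399^2 = 0.345021
P(M+6) = 4 × 0.601^1 × 0.399^3 = 0.152705
P(M+8) = 0.399^4 = 0.025345
The M+2 peak is largest (0.346463); scaling to 100 gives 37.66 : 100.00 : 99.58 : 44.08 : 7.32.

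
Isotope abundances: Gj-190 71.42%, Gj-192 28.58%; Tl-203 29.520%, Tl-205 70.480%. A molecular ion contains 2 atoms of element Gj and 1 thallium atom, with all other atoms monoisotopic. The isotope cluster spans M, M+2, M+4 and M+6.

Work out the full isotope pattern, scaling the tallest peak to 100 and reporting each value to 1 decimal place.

Element Gj pattern (n=2): 0.51008164 : 0.40823672 : 0.08168164
Thallium pattern (n=1): 0.2952 : 0.7048
Convolve the two distributions (both contribute in 2-u steps):
  M: 0.51008164×0.2952 = 0.150576
  M+2: 0.51008164×0.7048 + 0.40823672×0.2952 = 0.480017
  M+4: 0.40823672×0.7048 + 0.08168164×0.2952 = 0.311838
  M+6: 0.08168164×0.7048 = 0.057569
Scale to base peak (0.480017) = 100: 31.4 : 100.0 : 65.0 : 12.0

31.4 : 100.0 : 65.0 : 12.0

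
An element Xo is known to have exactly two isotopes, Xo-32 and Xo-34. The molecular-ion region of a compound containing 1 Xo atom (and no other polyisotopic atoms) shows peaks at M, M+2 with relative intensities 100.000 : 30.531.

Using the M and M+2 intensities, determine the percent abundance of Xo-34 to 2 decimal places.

If p is the fraction of Xo that is Xo-32, then I(M+2)/I(M) = [C(1,1)·p^0·(1−p)] / p^1 = 1·(1−p)/p = 30.531/100.000 = 0.3053
(1−p)/p = 0.3053/1 = 0.3053  ⇒  p = 1/(1 + 0.3053) = 0.7661
Xo-32: 76.61%, Xo-34: 23.39%.

23.39%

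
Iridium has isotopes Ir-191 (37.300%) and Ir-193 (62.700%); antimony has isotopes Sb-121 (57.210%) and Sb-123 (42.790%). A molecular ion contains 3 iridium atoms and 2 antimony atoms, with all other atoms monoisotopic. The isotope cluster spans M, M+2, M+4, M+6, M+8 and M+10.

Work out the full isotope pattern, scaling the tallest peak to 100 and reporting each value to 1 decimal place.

4.9 : 32.3 : 81.9 : 100.0 : 58.5 : 13.1

Iridium pattern (n=3): 0.05189512 : 0.26170165 : 0.43991135 : 0.24649188
Antimony pattern (n=2): 0.32729841 : 0.48960318 : 0.18309841
Convolve the two distributions (both contribute in 2-u steps):
  M: 0.05189512×0.32729841 = 0.016985
  M+2: 0.05189512×0.48960318 + 0.26170165×0.32729841 = 0.111063
  M+4: 0.05189512×0.18309841 + 0.26170165×0.48960318 + 0.43991135×0.32729841 = 0.281614
  M+6: 0.26170165×0.18309841 + 0.43991135×0.48960318 + 0.24649188×0.32729841 = 0.343976
  M+8: 0.43991135×0.18309841 + 0.24649188×0.48960318 = 0.201230
  M+10: 0.24649188×0.18309841 = 0.045132
Scale to base peak (0.343976) = 100: 4.9 : 32.3 : 81.9 : 100.0 : 58.5 : 13.1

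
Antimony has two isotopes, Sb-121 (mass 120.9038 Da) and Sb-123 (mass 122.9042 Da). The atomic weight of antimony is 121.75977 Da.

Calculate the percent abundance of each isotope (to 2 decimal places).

Sb-121: 57.21%, Sb-123: 42.79%

With x = fraction of Sb-121 (so Sb-123 is 1 − x):
120.9038·x + 122.9042·(1 − x) = 121.75977
(120.9038 − 122.9042)·x = 121.75977 − 122.9042
x = -1.14443 / -2.0004 = 0.57210 → 57.21% Sb-121, 42.79% Sb-123.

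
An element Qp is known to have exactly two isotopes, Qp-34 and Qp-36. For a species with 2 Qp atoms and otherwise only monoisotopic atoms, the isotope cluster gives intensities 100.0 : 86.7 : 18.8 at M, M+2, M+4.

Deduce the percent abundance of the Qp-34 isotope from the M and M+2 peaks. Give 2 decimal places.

69.76%

Write p for the Qp-34 fraction. I(M+2)/I(M) = [C(2,1)·p^1·(1−p)] / p^2 = 2·(1−p)/p = 86.7/100.0 = 0.8670
(1−p)/p = 0.8670/2 = 0.4335  ⇒  p = 1/(1 + 0.4335) = 0.6976
Qp-34: 69.76%, Qp-36: 30.24%.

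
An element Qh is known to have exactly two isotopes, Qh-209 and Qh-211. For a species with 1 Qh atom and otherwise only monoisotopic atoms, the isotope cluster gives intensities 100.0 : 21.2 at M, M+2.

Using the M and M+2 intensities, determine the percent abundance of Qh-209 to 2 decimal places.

82.51%

Let p = fractional abundance of Qh-209. I(M+2)/I(M) = [C(1,1)·p^0·(1−p)] / p^1 = 1·(1−p)/p = 21.2/100.0 = 0.2120
(1−p)/p = 0.2120/1 = 0.2120  ⇒  p = 1/(1 + 0.2120) = 0.8251
Qh-209: 82.51%, Qh-211: 17.49%.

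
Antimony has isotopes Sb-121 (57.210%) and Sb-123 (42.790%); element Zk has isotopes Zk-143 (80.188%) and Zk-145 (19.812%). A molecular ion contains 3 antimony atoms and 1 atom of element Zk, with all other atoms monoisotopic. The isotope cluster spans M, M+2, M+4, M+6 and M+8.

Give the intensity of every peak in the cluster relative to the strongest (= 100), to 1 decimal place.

Antimony pattern (n=3): 0.18724742 : 0.42015297 : 0.3142518 : 0.07834781
Element Zk pattern (n=1): 0.80188 : 0.19812
Convolve the two distributions (both contribute in 2-u steps):
  M: 0.18724742×0.80188 = 0.150150
  M+2: 0.18724742×0.19812 + 0.42015297×0.80188 = 0.374010
  M+4: 0.42015297×0.19812 + 0.3142518×0.80188 = 0.335233
  M+6: 0.3142518×0.19812 + 0.07834781×0.80188 = 0.125085
  M+8: 0.07834781×0.19812 = 0.015522
Scale to base peak (0.374010) = 100: 40.1 : 100.0 : 89.6 : 33.4 : 4.2

40.1 : 100.0 : 89.6 : 33.4 : 4.2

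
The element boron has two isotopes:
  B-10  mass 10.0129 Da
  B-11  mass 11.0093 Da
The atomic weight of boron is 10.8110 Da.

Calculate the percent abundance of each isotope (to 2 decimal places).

Writing the weighted mean with unknown fraction x of B-10:
10.0129·x + 11.0093·(1 − x) = 10.8110
(10.0129 − 11.0093)·x = 10.8110 − 11.0093
x = -0.1983 / -0.9964 = 0.19902 → 19.90% B-10, 80.10% B-11.

B-10: 19.90%, B-11: 80.10%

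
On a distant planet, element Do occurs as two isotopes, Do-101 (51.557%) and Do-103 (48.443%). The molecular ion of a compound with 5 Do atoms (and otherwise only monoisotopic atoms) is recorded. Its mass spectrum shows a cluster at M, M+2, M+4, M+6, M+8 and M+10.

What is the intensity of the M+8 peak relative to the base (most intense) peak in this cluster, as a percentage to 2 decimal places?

Term probabilities: M 0.0364, M+2 0.1711, M+4 0.3216, M+6 0.3022, M+8 0.1420, M+10 0.0267. Base peak = M+4.
P(M+4) = C(5,2) × 0.51557^3 × 0.48443^2 = 10 × 0.13704491 × 0.23467242 = 0.321607 (base)
P(M+8) = C(5,4) × 0.51557^1 × 0.48443^4 = 5 × 0.51557 × 0.05507115 = 0.141965
Relative intensity = 0.141965 / 0.321607 × 100 = 44.14

44.14%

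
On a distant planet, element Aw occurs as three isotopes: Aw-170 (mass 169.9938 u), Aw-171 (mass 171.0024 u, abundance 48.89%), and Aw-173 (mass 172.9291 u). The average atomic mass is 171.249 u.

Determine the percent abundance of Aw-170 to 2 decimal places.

25.15%

The remaining 51.11% is split between Aw-170 (fraction x) and Aw-173 (fraction 0.5111 − x).
Substituting: 169.9938x + 172.9291(0.5111 − x) = 87.64592664
(169.9938 − 172.9291)x = -0.73813637  ⇒  x = 0.25147, y = 0.25963
Aw-170: 25.15%, Aw-173: 25.96%.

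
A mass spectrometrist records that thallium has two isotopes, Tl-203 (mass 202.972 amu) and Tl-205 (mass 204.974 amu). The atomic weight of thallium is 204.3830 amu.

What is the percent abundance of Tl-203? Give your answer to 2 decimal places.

With x = fraction of Tl-203 (so Tl-205 is 1 − x):
202.972·x + 204.974·(1 − x) = 204.3830
(202.972 − 204.974)·x = 204.3830 − 204.974
x = -0.5910 / -2.002 = 0.29520 → 29.52% Tl-203, 70.48% Tl-205.

29.52%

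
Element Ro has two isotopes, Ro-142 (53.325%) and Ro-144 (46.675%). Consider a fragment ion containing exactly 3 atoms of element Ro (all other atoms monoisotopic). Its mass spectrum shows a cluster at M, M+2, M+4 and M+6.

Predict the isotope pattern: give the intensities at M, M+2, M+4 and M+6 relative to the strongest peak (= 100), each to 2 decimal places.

38.08 : 100.00 : 87.53 : 25.54

The 3 Ro atoms are independent, so intensities follow the terms of (0.53325 + 0.46675)^3.
P(M) = 0.53325^3 = 0.151633
P(M+2) = 3 × 0.53325^2 × 0.46675^1 = 0.398169
P(M+4) = 3 × 0.53325^1 × 0.46675^2 = 0.348514
P(M+6) = 0.46675^3 = 0.101684
The M+2 peak is largest (0.398169); scaling to 100 gives 38.08 : 100.00 : 87.53 : 25.54.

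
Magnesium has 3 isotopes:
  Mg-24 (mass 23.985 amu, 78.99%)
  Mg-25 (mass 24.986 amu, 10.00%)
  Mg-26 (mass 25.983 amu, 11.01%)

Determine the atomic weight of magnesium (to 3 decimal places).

24.305 amu

Weight each isotope mass by its fractional abundance: 0.7899 × 23.985 + 0.1000 × 24.986 + 0.1101 × 25.983
= 18.9458 + 2.4986 + 2.8607 = 24.3051 amu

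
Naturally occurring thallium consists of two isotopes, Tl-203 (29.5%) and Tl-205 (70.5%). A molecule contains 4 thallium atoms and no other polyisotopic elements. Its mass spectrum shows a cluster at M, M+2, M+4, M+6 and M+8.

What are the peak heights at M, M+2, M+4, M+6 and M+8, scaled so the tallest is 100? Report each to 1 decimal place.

1.8 : 17.5 : 62.8 : 100.0 : 59.7

The 4 Tl atoms are independent, so intensities follow the terms of (0.295 + 0.705)^4.
P(M) = 0.295^4 = 0.007573
P(M+2) = 4 × 0.295^3 × 0.705^1 = 0.072396
P(M+4) = 6 × 0.295^2 × 0.705^2 = 0.259522
P(M+6) = 4 × 0.295^1 × 0.705^3 = 0.413475
P(M+8) = 0.705^4 = 0.247034
The M+6 peak is largest (0.413475); scaling to 100 gives 1.8 : 17.5 : 62.8 : 100.0 : 59.7.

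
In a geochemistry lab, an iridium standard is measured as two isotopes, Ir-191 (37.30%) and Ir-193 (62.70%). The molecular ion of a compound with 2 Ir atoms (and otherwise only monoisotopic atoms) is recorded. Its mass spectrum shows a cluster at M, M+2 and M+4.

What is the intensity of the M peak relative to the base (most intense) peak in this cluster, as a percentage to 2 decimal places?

(0.3730 + 0.6270)^2 gives M 0.1391, M+2 0.4677, M+4 0.3931; the largest is M+2.
P(M+2) = C(2,1) × 0.3730^1 × 0.6270^1 = 2 × 0.3730 × 0.6270 = 0.467742 (base)
P(M) = C(2,0) × 0.3730^2 × 0.6270^0 = 1 × 0.139129 × 1.0000 = 0.139129
Relative intensity = 0.139129 / 0.467742 × 100 = 29.74

29.74%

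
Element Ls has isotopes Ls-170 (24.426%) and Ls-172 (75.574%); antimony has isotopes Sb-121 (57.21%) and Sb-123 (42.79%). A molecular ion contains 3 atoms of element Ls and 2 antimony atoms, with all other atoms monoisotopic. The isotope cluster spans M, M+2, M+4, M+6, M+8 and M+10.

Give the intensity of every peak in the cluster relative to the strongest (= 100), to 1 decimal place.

1.3 : 13.9 : 55.5 : 100.0 : 77.6 : 21.3

Element Ls pattern (n=3): 0.01457327 : 0.13526903 : 0.41852213 : 0.43163557
Antimony pattern (n=2): 0.32729841 : 0.48960318 : 0.18309841
Convolve the two distributions (both contribute in 2-u steps):
  M: 0.01457327×0.32729841 = 0.004770
  M+2: 0.01457327×0.48960318 + 0.13526903×0.32729841 = 0.051408
  M+4: 0.01457327×0.18309841 + 0.13526903×0.48960318 + 0.41852213×0.32729841 = 0.205878
  M+6: 0.13526903×0.18309841 + 0.41852213×0.48960318 + 0.43163557×0.32729841 = 0.370951
  M+8: 0.41852213×0.18309841 + 0.43163557×0.48960318 = 0.287961
  M+10: 0.43163557×0.18309841 = 0.079032
Scale to base peak (0.370951) = 100: 1.3 : 13.9 : 55.5 : 100.0 : 77.6 : 21.3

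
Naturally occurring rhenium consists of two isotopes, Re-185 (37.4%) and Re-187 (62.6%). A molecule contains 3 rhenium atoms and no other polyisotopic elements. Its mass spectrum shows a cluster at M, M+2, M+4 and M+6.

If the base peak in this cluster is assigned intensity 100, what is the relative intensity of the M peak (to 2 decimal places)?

Binomial terms of (0.374 + 0.626)^3: M 0.0523, M+2 0.2627, M+4 0.4397, M+6 0.2453 → M+4 is the base peak.
P(M+4) = C(3,2) × 0.374^1 × 0.626^2 = 3 × 0.3740 × 0.391876 = 0.439685 (base)
P(M) = C(3,0) × 0.374^3 × 0.626^0 = 1 × 0.05231362 × 1.0000 = 0.052314
Relative intensity = 0.052314 / 0.439685 × 100 = 11.90

11.90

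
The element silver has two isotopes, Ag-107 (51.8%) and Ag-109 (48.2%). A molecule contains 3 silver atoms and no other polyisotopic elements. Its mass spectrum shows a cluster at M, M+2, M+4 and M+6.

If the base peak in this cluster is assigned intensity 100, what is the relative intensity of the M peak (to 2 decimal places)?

Binomial terms of (0.518 + 0.482)^3: M 0.1390, M+2 0.3880, M+4 0.3610, M+6 0.1120 → M+2 is the base peak.
P(M+2) = C(3,1) × 0.518^2 × 0.482^1 = 3 × 0.268324 × 0.4820 = 0.387997 (base)
P(M) = C(3,0) × 0.518^3 × 0.482^0 = 1 × 0.13899183 × 1.0000 = 0.138992
Relative intensity = 0.138992 / 0.387997 × 100 = 35.82

35.82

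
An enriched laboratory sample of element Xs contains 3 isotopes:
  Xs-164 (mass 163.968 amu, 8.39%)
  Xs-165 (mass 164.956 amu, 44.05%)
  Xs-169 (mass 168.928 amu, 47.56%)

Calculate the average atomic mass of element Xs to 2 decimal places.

166.76 amu

The abundance-weighted mean is 0.0839 × 163.968 + 0.4405 × 164.956 + 0.4756 × 168.928
= 13.7569 + 72.6631 + 80.3422 = 166.7622 amu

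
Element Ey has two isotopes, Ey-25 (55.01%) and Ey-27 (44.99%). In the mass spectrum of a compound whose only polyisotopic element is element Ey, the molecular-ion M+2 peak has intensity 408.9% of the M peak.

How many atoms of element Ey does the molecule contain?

With n Ey atoms, P(M+2)/P(M) = C(n,1)·p^(n−1)q / p^n = n·q/p = n · 0.4499/0.5501.
n = 4.089 × 0.5501/0.4499 = 5.00 ≈ 5

5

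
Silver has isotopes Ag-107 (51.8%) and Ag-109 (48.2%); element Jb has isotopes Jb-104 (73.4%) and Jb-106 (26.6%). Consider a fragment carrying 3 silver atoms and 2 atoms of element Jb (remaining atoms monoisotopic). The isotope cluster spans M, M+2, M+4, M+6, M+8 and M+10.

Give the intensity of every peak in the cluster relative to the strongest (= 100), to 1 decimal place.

Silver pattern (n=3): 0.13899183 : 0.3879965 : 0.3610315 : 0.11198017
Element Jb pattern (n=2): 0.538756 : 0.390488 : 0.070756
Convolve the two distributions (both contribute in 2-u steps):
  M: 0.13899183×0.538756 = 0.074883
  M+2: 0.13899183×0.390488 + 0.3879965×0.538756 = 0.263310
  M+4: 0.13899183×0.070756 + 0.3879965×0.390488 + 0.3610315×0.538756 = 0.355850
  M+6: 0.3879965×0.070756 + 0.3610315×0.390488 + 0.11198017×0.538756 = 0.228762
  M+8: 0.3610315×0.070756 + 0.11198017×0.390488 = 0.069272
  M+10: 0.11198017×0.070756 = 0.007923
Scale to base peak (0.355850) = 100: 21.0 : 74.0 : 100.0 : 64.3 : 19.5 : 2.2

21.0 : 74.0 : 100.0 : 64.3 : 19.5 : 2.2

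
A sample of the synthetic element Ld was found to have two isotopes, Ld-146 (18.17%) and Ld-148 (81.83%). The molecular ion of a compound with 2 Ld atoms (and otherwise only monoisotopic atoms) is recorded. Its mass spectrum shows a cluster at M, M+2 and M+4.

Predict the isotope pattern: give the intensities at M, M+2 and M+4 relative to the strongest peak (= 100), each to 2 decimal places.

Each Ld atom is independently Ld-146 (p = 0.1817) or Ld-148 (q = 0.8183); the cluster is the binomial expansion (p + q)^2.
P(M) = 0.1817^2 = 0.033015
P(M+2) = 2 × 0.1817^1 × 0.8183^1 = 0.297370
P(M+4) = 0.8183^2 = 0.669615
The M+4 peak is largest (0.669615); scaling to 100 gives 4.93 : 44.41 : 100.00.

4.93 : 44.41 : 100.00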